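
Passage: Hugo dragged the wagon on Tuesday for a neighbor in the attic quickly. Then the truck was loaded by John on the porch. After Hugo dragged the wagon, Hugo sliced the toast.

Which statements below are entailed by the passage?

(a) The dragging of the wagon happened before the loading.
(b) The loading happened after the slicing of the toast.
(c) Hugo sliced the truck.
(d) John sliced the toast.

(a) Entailed — the narrative places the dragging before the loading.
(b) Not entailed — the narrative doesn't order the slicing relative to the loading.
(c) Not entailed — Hugo sliced the toast, not the truck; the truck belongs to the loading event.
(d) Not entailed — the passage has Hugo slicing the toast, not John.

(a)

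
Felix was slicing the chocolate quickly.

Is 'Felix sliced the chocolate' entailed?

'was slicing' is progressive; for an accomplishment like 'slice the chocolate', it doesn't entail completion.

no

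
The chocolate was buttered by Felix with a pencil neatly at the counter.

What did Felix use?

'with a pencil' marks the instrument of the buttering event.

a pencil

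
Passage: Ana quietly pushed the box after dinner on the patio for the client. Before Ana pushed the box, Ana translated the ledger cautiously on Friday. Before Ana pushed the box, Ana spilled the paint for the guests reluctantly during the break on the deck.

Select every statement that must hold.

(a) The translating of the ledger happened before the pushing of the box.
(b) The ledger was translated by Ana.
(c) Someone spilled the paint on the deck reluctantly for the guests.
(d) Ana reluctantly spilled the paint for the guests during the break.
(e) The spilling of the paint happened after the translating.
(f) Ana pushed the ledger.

(a) Entailed — the narrative places the translating before the pushing.
(b) Entailed — the original entails any weakening of itself; this just drops 'on Friday', 'cautiously'.
(c) Entailed — this follows by dropping conjuncts from the spilling event's description.
(d) Entailed — the original entails any weakening of itself; this just drops 'on the deck'.
(e) Not entailed — the narrative doesn't order the translating relative to the spilling.
(f) Not entailed — Ana pushed the box, not the ledger; the ledger belongs to the translating event.

(a), (b), (c), (d)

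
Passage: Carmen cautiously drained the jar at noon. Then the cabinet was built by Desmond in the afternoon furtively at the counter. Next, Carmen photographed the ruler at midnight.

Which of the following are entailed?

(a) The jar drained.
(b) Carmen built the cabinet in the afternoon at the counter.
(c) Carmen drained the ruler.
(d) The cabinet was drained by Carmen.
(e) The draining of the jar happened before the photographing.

(a) Entailed — 'Carmen drained the jar' is causative; it entails the inchoative 'the jar drained'.
(b) Not entailed — the passage has Desmond building the cabinet, not Carmen.
(c) Not entailed — Carmen drained the jar, not the ruler; the ruler belongs to the photographing event.
(d) Not entailed — Carmen drained the jar, not the cabinet; the cabinet belongs to the building event.
(e) Entailed — the narrative places the draining before the photographing.

(a), (e)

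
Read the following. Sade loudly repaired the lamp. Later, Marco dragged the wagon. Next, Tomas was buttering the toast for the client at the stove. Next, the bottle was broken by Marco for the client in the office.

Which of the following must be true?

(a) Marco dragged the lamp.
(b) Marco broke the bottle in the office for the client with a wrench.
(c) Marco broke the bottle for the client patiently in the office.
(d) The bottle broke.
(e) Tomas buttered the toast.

(a) Not entailed — Marco dragged the wagon, not the lamp; the lamp belongs to the repairing event.
(b) Not entailed — 'with a wrench' adds information not in the original event.
(c) Not entailed — 'patiently' adds information not in the original event.
(d) Entailed — 'Marco broke the bottle' is causative; it entails the inchoative 'the bottle broke'.
(e) Not entailed — 'was buttering' is progressive on an accomplishment; it does not entail the completed 'buttered'.

(d)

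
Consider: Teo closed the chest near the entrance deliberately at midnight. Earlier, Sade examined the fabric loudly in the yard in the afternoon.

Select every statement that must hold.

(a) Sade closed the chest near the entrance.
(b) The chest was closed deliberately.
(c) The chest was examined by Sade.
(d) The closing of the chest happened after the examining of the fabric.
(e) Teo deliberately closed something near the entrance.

(b), (d), (e)

(a) Not entailed — the passage has Teo closing the chest, not Sade.
(b) Entailed — this follows by dropping conjuncts from the closing event's description.
(c) Not entailed — Sade examined the fabric, not the chest; the chest belongs to the closing event.
(d) Entailed — the narrative places the examining before the closing.
(e) Entailed — every conjunct here is already in the original closing event.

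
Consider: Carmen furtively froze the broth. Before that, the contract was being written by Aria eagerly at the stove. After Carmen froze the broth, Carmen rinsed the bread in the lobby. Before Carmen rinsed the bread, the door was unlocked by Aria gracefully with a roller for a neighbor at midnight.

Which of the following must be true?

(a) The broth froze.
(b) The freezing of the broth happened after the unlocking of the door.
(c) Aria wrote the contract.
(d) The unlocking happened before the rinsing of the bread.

(a) Entailed — 'Carmen froze the broth' is causative; it entails the inchoative 'the broth froze'.
(b) Not entailed — the narrative doesn't order the unlocking relative to the freezing.
(c) Not entailed — 'was writing' is progressive on an accomplishment; it does not entail the completed 'wrote'.
(d) Entailed — the narrative places the unlocking before the rinsing.

(a), (d)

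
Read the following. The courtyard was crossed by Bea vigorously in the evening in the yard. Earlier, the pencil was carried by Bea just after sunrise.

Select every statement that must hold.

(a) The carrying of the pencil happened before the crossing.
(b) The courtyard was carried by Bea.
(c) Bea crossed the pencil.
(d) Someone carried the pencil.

(a), (d)

(a) Entailed — the narrative places the carrying before the crossing.
(b) Not entailed — Bea carried the pencil, not the courtyard; the courtyard belongs to the crossing event.
(c) Not entailed — Bea crossed the courtyard, not the pencil; the pencil belongs to the carrying event.
(d) Entailed — dropping 'just after sunrise' and generalizing the agent leaves a sub-description the original still satisfies.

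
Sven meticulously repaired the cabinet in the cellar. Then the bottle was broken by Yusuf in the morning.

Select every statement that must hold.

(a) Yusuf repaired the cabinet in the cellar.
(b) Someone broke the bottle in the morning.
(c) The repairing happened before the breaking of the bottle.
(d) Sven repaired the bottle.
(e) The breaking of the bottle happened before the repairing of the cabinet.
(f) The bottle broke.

(b), (c), (f)

(a) Not entailed — the passage has Sven repairing the cabinet, not Yusuf.
(b) Entailed — this follows by dropping conjuncts from the breaking event's description.
(c) Entailed — the narrative places the repairing before the breaking.
(d) Not entailed — Sven repaired the cabinet, not the bottle; the bottle belongs to the breaking event.
(e) Not entailed — the narrative places the repairing before the breaking, not after.
(f) Entailed — 'Yusuf broke the bottle' is causative; it entails the inchoative 'the bottle broke'.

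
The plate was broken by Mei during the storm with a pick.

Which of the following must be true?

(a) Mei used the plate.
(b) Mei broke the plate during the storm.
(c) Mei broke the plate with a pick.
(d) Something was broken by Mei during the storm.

(b), (c), (d)

(a) Not entailed — the plate is the patient, not an instrument — Mei used a pick.
(b) Entailed — the original entails any weakening of itself; this just drops 'with a pick'.
(c) Entailed — the original entails any weakening of itself; this just drops 'during the storm'.
(d) Entailed — the original entails any weakening of itself; this just drops 'with a pick' and generalizes the patient.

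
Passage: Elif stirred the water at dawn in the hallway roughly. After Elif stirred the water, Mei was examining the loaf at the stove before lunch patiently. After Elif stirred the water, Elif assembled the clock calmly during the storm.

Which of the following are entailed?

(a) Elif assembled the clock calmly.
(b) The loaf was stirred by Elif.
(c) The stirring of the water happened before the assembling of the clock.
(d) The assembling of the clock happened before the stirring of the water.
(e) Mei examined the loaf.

(a) Entailed — this follows by dropping conjuncts from the assembling event's description.
(b) Not entailed — Elif stirred the water, not the loaf; the loaf belongs to the examining event.
(c) Entailed — the narrative places the stirring before the assembling.
(d) Not entailed — the narrative places the stirring before the assembling, not after.
(e) Entailed — 'examine' is an activity; 'was examining' entails that some examining happened, so 'examined' holds.

(a), (c), (e)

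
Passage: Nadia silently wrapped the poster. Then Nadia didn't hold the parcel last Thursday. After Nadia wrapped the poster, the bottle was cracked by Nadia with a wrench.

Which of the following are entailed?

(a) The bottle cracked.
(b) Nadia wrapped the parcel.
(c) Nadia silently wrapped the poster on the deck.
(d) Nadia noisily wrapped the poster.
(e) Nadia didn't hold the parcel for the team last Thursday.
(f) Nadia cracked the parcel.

(a) Entailed — 'Nadia cracked the bottle' is causative; it entails the inchoative 'the bottle cracked'.
(b) Not entailed — Nadia wrapped the poster, not the parcel; the parcel belongs to the holding event.
(c) Not entailed — 'on the deck' adds information not in the original event.
(d) Not entailed — 'noisily' adds a manner not in (and inconsistent with) the original.
(e) Entailed — under negation, adding a further restriction is entailed: if no such holding event occurred, none occurred for the team either.
(f) Not entailed — Nadia cracked the bottle, not the parcel; the parcel belongs to the holding event.

(a), (e)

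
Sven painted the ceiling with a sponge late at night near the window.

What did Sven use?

'with a sponge' marks the instrument of the painting event.

a sponge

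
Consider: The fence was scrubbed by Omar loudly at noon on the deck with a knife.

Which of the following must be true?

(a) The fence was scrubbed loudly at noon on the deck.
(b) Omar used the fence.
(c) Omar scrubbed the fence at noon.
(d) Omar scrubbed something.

(a) Entailed — this follows by dropping conjuncts from the scrubbing event's description.
(b) Not entailed — the fence is the patient, not an instrument — Omar used a knife.
(c) Entailed — dropping 'on the deck', 'with a knife', 'loudly' leaves a sub-description the original still satisfies.
(d) Entailed — this follows by dropping conjuncts from the scrubbing event's description.

(a), (c), (d)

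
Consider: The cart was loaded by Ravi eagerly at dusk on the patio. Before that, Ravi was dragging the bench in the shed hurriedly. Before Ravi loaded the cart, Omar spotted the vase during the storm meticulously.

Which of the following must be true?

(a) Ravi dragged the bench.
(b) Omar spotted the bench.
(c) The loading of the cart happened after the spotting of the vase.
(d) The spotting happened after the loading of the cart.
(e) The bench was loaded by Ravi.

(a), (c)

(a) Entailed — 'drag' is an activity; 'was dragging' entails that some dragging happened, so 'dragged' holds.
(b) Not entailed — Omar spotted the vase, not the bench; the bench belongs to the dragging event.
(c) Entailed — the narrative places the spotting before the loading.
(d) Not entailed — the narrative places the spotting before the loading, not after.
(e) Not entailed — Ravi loaded the cart, not the bench; the bench belongs to the dragging event.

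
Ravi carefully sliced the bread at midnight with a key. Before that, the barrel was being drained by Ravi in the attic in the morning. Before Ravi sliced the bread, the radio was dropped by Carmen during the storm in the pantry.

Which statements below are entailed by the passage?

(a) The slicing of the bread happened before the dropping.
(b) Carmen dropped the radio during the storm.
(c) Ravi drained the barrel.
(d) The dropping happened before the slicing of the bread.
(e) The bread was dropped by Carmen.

(b), (d)

(a) Not entailed — the narrative places the dropping before the slicing, not after.
(b) Entailed — the original entails any weakening of itself; this just drops 'in the pantry'.
(c) Not entailed — 'was draining' is progressive on an accomplishment; it does not entail the completed 'drained'.
(d) Entailed — the narrative places the dropping before the slicing.
(e) Not entailed — Carmen dropped the radio, not the bread; the bread belongs to the slicing event.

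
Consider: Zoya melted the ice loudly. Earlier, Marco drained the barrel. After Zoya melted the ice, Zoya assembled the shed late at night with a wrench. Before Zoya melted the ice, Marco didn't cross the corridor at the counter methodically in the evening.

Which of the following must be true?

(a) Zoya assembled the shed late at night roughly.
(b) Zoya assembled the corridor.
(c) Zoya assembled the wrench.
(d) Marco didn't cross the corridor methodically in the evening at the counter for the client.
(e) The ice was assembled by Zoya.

(d)

(a) Not entailed — 'roughly' adds information not in the original event.
(b) Not entailed — Zoya assembled the shed, not the corridor; the corridor belongs to the crossing event.
(c) Not entailed — the wrench is the instrument, not what was assembled.
(d) Entailed — under negation, adding a further restriction is entailed: if no such crossing event occurred, none occurred for the client either.
(e) Not entailed — Zoya assembled the shed, not the ice; the ice belongs to the melting event.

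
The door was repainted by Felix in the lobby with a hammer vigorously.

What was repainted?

'the door' marks the patient of the repainting event.

the door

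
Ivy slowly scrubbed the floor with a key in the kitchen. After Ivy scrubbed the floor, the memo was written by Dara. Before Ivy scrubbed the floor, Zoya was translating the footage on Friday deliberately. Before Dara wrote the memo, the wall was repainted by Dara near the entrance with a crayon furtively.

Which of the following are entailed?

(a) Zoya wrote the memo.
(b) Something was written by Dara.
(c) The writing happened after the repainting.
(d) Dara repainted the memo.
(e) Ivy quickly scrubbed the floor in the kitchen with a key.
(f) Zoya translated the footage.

(b), (c)

(a) Not entailed — the passage has Dara writing the memo, not Zoya.
(b) Entailed — generalizing the patient leaves a sub-description the original still satisfies.
(c) Entailed — the narrative places the repainting before the writing.
(d) Not entailed — Dara repainted the wall, not the memo; the memo belongs to the writing event.
(e) Not entailed — 'quickly' adds a manner not in (and inconsistent with) the original.
(f) Not entailed — 'was translating' is progressive on an accomplishment; it does not entail the completed 'translated'.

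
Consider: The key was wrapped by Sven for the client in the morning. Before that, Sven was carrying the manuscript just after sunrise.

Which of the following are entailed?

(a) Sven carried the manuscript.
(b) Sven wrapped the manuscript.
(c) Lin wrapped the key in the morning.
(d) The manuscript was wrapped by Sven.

(a)

(a) Entailed — 'carry' is an activity; 'was carrying' entails that some carrying happened, so 'carried' holds.
(b) Not entailed — Sven wrapped the key, not the manuscript; the manuscript belongs to the carrying event.
(c) Not entailed — the passage has Sven wrapping the key, not Lin.
(d) Not entailed — Sven wrapped the key, not the manuscript; the manuscript belongs to the carrying event.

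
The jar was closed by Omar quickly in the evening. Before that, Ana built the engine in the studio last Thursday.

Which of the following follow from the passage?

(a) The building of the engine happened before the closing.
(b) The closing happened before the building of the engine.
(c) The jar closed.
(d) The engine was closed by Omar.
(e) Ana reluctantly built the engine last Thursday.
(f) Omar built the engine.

(a), (c)

(a) Entailed — the narrative places the building before the closing.
(b) Not entailed — the narrative places the building before the closing, not after.
(c) Entailed — 'Omar closed the jar' is causative; it entails the inchoative 'the jar closed'.
(d) Not entailed — Omar closed the jar, not the engine; the engine belongs to the building event.
(e) Not entailed — 'reluctantly' adds information not in the original event.
(f) Not entailed — the passage has Ana building the engine, not Omar.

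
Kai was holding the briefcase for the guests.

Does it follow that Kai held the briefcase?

'hold' is atelic; if Kai was holding the briefcase, then Kai held the briefcase (for some time).

yes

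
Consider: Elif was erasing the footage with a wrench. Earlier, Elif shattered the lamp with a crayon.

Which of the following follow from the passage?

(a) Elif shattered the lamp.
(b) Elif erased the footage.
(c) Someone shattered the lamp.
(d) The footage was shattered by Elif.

(a) Entailed — this follows by dropping conjuncts from the shattering event's description.
(b) Not entailed — 'was erasing' is progressive on an accomplishment; it does not entail the completed 'erased'.
(c) Entailed — this follows by dropping conjuncts from the shattering event's description.
(d) Not entailed — Elif shattered the lamp, not the footage; the footage belongs to the erasing event.

(a), (c)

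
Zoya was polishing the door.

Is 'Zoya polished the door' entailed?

yes

'polish' is atelic; if Zoya was polishing the door, then Zoya polished the door (for some time).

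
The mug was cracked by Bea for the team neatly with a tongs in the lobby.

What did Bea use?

a tongs

'with a tongs' marks the instrument of the cracking event.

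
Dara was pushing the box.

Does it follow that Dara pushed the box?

'push' is atelic; if Dara was pushing the box, then Dara pushed the box (for some time).

yes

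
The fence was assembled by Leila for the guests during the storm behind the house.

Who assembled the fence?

'Leila' marks the agent of the assembling event.

Leila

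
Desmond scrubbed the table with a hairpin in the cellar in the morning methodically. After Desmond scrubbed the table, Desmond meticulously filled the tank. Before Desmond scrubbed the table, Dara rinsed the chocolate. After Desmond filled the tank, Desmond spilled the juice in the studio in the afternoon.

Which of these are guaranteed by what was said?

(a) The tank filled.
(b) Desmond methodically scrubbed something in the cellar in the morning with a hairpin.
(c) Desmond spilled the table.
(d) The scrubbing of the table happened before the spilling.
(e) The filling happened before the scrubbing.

(a) Entailed — 'Desmond filled the tank' is causative; it entails the inchoative 'the tank filled'.
(b) Entailed — generalizing the patient leaves a sub-description the original still satisfies.
(c) Not entailed — Desmond spilled the juice, not the table; the table belongs to the scrubbing event.
(d) Entailed — the narrative places the scrubbing before the spilling.
(e) Not entailed — the narrative places the scrubbing before the filling, not after.

(a), (b), (d)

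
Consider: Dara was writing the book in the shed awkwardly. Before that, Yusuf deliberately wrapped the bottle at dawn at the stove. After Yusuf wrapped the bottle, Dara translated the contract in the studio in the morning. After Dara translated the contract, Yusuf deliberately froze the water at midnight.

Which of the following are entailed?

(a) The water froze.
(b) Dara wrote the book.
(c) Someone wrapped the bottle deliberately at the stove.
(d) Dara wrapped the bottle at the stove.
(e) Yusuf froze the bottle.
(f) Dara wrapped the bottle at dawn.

(a) Entailed — 'Yusuf froze the water' is causative; it entails the inchoative 'the water froze'.
(b) Not entailed — 'was writing' is progressive on an accomplishment; it does not entail the completed 'wrote'.
(c) Entailed — the original entails any weakening of itself; this just drops 'at dawn' and generalizes the agent.
(d) Not entailed — the passage has Yusuf wrapping the bottle, not Dara.
(e) Not entailed — Yusuf froze the water, not the bottle; the bottle belongs to the wrapping event.
(f) Not entailed — the passage has Yusuf wrapping the bottle, not Dara.

(a), (c)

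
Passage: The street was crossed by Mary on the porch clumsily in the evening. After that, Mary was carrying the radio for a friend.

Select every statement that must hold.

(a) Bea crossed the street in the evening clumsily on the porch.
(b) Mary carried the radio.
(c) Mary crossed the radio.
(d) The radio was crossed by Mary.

(a) Not entailed — the passage has Mary crossing the street, not Bea.
(b) Entailed — 'carry' is an activity; 'was carrying' entails that some carrying happened, so 'carried' holds.
(c) Not entailed — Mary crossed the street, not the radio; the radio belongs to the carrying event.
(d) Not entailed — Mary crossed the street, not the radio; the radio belongs to the carrying event.

(b)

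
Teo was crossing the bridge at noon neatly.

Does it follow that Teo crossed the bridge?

'was crossing' is progressive; for an accomplishment like 'cross the bridge', it doesn't entail completion.

no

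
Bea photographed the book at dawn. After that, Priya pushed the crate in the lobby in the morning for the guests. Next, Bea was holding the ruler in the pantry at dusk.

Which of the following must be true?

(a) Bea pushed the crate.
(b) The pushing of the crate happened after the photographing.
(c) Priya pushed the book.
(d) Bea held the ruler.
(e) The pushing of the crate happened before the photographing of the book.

(a) Not entailed — the passage has Priya pushing the crate, not Bea.
(b) Entailed — the narrative places the photographing before the pushing.
(c) Not entailed — Priya pushed the crate, not the book; the book belongs to the photographing event.
(d) Entailed — 'hold' is an activity; 'was holding' entails that some holding happened, so 'held' holds.
(e) Not entailed — the narrative places the photographing before the pushing, not after.

(b), (d)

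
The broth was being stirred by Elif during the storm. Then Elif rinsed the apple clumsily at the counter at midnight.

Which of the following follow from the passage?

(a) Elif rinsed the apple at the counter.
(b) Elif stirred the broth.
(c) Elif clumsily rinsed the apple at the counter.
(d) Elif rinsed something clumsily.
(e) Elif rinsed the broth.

(a), (b), (c), (d)

(a) Entailed — dropping 'clumsily', 'at midnight' leaves a sub-description the original still satisfies.
(b) Entailed — 'stir' is an activity; 'was stirring' entails that some stirring happened, so 'stirred' holds.
(c) Entailed — every conjunct here is already in the original rinsing event.
(d) Entailed — this follows by dropping conjuncts from the rinsing event's description.
(e) Not entailed — Elif rinsed the apple, not the broth; the broth belongs to the stirring event.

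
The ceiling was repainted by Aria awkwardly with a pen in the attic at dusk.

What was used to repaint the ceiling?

a pen

'with a pen' marks the instrument of the repainting event.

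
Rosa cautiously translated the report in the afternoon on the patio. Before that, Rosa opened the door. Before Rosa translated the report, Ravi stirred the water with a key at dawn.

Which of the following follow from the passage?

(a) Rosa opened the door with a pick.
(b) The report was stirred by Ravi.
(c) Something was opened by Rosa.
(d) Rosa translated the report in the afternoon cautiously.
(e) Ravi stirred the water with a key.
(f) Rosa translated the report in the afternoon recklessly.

(c), (d), (e)

(a) Not entailed — 'with a pick' adds information not in the original event.
(b) Not entailed — Ravi stirred the water, not the report; the report belongs to the translating event.
(c) Entailed — this follows by dropping conjuncts from the opening event's description.
(d) Entailed — every conjunct here is already in the original translating event.
(e) Entailed — dropping 'at dawn' leaves a sub-description the original still satisfies.
(f) Not entailed — 'recklessly' adds a manner not in (and inconsistent with) the original.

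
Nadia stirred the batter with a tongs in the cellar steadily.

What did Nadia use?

'with a tongs' marks the instrument of the stirring event.

a tongs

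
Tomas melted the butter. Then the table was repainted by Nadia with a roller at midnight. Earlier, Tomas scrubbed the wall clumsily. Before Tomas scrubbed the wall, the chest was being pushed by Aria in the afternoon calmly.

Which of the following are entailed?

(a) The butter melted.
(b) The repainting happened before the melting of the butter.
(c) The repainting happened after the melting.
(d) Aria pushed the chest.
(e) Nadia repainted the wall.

(a), (c), (d)

(a) Entailed — 'Tomas melted the butter' is causative; it entails the inchoative 'the butter melted'.
(b) Not entailed — the narrative places the melting before the repainting, not after.
(c) Entailed — the narrative places the melting before the repainting.
(d) Entailed — 'push' is an activity; 'was pushing' entails that some pushing happened, so 'pushed' holds.
(e) Not entailed — Nadia repainted the table, not the wall; the wall belongs to the scrubbing event.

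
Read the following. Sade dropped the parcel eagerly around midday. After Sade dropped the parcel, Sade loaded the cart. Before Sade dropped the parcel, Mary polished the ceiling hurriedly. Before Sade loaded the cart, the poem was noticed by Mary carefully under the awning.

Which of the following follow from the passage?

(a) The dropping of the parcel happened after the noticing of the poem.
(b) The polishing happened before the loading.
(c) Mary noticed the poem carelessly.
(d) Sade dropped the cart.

(b)

(a) Not entailed — the narrative doesn't order the noticing relative to the dropping.
(b) Entailed — the narrative places the polishing before the loading.
(c) Not entailed — 'carelessly' adds a manner not in (and inconsistent with) the original.
(d) Not entailed — Sade dropped the parcel, not the cart; the cart belongs to the loading event.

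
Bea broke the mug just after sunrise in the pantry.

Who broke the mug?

'Bea' marks the agent of the breaking event.

Bea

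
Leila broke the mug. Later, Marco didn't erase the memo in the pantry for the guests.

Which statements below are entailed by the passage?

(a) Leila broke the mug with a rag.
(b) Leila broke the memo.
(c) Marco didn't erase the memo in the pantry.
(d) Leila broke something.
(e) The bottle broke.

(d)

(a) Not entailed — 'with a rag' adds information not in the original event.
(b) Not entailed — Leila broke the mug, not the memo; the memo belongs to the erasing event.
(c) Not entailed — dropping 'for the guests' under negation is not valid — the original leaves open that Marco erased the memo some other way.
(d) Entailed — the original entails any weakening of itself; this just generalizes the patient.
(e) Not entailed — the mug is what broke, not the bottle.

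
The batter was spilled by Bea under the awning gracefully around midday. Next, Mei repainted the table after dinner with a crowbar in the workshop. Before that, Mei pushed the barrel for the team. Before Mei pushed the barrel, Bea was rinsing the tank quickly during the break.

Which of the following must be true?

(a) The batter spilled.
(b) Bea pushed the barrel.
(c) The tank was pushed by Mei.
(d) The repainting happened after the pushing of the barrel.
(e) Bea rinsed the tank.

(a) Entailed — 'Bea spilled the batter' is causative; it entails the inchoative 'the batter spilled'.
(b) Not entailed — the passage has Mei pushing the barrel, not Bea.
(c) Not entailed — Mei pushed the barrel, not the tank; the tank belongs to the rinsing event.
(d) Entailed — the narrative places the pushing before the repainting.
(e) Entailed — 'rinse' is an activity; 'was rinsing' entails that some rinsing happened, so 'rinsed' holds.

(a), (d), (e)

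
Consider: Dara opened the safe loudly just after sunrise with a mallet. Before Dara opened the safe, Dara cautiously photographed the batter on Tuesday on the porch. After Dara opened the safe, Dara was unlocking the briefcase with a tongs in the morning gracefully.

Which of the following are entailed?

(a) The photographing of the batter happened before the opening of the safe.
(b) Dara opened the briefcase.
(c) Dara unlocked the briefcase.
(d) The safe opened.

(a) Entailed — the narrative places the photographing before the opening.
(b) Not entailed — Dara opened the safe, not the briefcase; the briefcase belongs to the unlocking event.
(c) Not entailed — 'was unlocking' is progressive on an accomplishment; it does not entail the completed 'unlocked'.
(d) Entailed — 'Dara opened the safe' is causative; it entails the inchoative 'the safe opened'.

(a), (d)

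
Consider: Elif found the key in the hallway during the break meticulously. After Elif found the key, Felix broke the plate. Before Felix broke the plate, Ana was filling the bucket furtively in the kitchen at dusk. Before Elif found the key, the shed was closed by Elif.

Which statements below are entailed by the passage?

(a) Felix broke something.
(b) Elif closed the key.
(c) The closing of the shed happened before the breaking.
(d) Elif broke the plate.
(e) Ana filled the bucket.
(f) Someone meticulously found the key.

(a), (c), (f)

(a) Entailed — generalizing the patient leaves a sub-description the original still satisfies.
(b) Not entailed — Elif closed the shed, not the key; the key belongs to the finding event.
(c) Entailed — the narrative places the closing before the breaking.
(d) Not entailed — the passage has Felix breaking the plate, not Elif.
(e) Not entailed — 'was filling' is progressive on an accomplishment; it does not entail the completed 'filled'.
(f) Entailed — every conjunct here is already in the original finding event.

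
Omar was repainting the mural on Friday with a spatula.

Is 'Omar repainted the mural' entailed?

'was repainting' is progressive; for an accomplishment like 'repaint the mural', it doesn't entail completion.

no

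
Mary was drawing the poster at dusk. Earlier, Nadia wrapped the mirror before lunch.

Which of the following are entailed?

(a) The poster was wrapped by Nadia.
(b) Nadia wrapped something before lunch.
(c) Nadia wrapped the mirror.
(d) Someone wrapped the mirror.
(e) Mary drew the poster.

(b), (c), (d)

(a) Not entailed — Nadia wrapped the mirror, not the poster; the poster belongs to the drawing event.
(b) Entailed — generalizing the patient leaves a sub-description the original still satisfies.
(c) Entailed — this follows by dropping conjuncts from the wrapping event's description.
(d) Entailed — dropping 'before lunch' and generalizing the agent leaves a sub-description the original still satisfies.
(e) Not entailed — 'was drawing' is progressive on an accomplishment; it does not entail the completed 'drew'.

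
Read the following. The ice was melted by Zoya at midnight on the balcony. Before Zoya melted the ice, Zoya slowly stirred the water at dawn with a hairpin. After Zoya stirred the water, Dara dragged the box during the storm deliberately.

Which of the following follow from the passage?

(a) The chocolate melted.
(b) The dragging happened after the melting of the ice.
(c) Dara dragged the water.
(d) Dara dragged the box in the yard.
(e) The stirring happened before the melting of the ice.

(a) Not entailed — the ice is what melted, not the chocolate.
(b) Not entailed — the narrative doesn't order the melting relative to the dragging.
(c) Not entailed — Dara dragged the box, not the water; the water belongs to the stirring event.
(d) Not entailed — 'in the yard' adds information not in the original event.
(e) Entailed — the narrative places the stirring before the melting.

(e)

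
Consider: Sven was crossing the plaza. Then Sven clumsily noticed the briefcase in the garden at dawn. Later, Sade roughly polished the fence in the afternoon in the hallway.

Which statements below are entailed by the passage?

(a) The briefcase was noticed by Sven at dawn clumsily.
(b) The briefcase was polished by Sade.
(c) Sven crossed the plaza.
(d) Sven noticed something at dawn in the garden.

(a), (d)

(a) Entailed — the original entails any weakening of itself; this just drops 'in the garden'.
(b) Not entailed — Sade polished the fence, not the briefcase; the briefcase belongs to the noticing event.
(c) Not entailed — 'was crossing' is progressive on an accomplishment; it does not entail the completed 'crossed'.
(d) Entailed — the original entails any weakening of itself; this just drops 'clumsily' and generalizes the patient.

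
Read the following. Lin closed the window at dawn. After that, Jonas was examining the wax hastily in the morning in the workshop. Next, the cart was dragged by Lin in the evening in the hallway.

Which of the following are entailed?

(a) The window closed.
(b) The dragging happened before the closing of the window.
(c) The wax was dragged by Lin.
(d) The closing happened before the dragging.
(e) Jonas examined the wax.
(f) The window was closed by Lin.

(a), (d), (e), (f)

(a) Entailed — 'Lin closed the window' is causative; it entails the inchoative 'the window closed'.
(b) Not entailed — the narrative places the closing before the dragging, not after.
(c) Not entailed — Lin dragged the cart, not the wax; the wax belongs to the examining event.
(d) Entailed — the narrative places the closing before the dragging.
(e) Entailed — 'examine' is an activity; 'was examining' entails that some examining happened, so 'examined' holds.
(f) Entailed — every conjunct here is already in the original closing event.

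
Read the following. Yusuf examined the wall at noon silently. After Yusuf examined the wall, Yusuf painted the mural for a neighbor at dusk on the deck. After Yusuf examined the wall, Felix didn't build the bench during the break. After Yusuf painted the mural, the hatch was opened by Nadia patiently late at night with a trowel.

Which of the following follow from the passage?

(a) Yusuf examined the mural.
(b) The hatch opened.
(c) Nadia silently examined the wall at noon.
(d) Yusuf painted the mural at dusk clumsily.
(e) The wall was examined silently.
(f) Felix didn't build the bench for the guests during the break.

(b), (e), (f)

(a) Not entailed — Yusuf examined the wall, not the mural; the mural belongs to the painting event.
(b) Entailed — 'Nadia opened the hatch' is causative; it entails the inchoative 'the hatch opened'.
(c) Not entailed — the passage has Yusuf examining the wall, not Nadia.
(d) Not entailed — 'clumsily' adds information not in the original event.
(e) Entailed — dropping 'at noon' and generalizing the agent leaves a sub-description the original still satisfies.
(f) Entailed — under negation, adding a further restriction is entailed: if no such building event occurred, none occurred for the guests either.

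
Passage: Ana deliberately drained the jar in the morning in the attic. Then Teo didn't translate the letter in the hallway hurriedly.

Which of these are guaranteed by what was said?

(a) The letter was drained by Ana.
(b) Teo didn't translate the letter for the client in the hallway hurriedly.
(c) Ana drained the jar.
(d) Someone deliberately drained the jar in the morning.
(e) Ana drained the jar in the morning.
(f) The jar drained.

(a) Not entailed — Ana drained the jar, not the letter; the letter belongs to the translating event.
(b) Entailed — under negation, adding a further restriction is entailed: if no such translating event occurred, none occurred for the client either.
(c) Entailed — this follows by dropping conjuncts from the draining event's description.
(d) Entailed — this follows by dropping conjuncts from the draining event's description.
(e) Entailed — the original entails any weakening of itself; this just drops 'deliberately', 'in the attic'.
(f) Entailed — 'Ana drained the jar' is causative; it entails the inchoative 'the jar drained'.

(b), (c), (d), (e), (f)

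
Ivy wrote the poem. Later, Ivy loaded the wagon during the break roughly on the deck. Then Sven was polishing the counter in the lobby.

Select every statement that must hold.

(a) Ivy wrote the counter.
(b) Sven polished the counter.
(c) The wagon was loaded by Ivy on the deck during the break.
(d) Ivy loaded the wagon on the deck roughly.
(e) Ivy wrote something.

(a) Not entailed — Ivy wrote the poem, not the counter; the counter belongs to the polishing event.
(b) Entailed — 'polish' is an activity; 'was polishing' entails that some polishing happened, so 'polished' holds.
(c) Entailed — this follows by dropping conjuncts from the loading event's description.
(d) Entailed — this follows by dropping conjuncts from the loading event's description.
(e) Entailed — this follows by dropping conjuncts from the writing event's description.

(b), (c), (d), (e)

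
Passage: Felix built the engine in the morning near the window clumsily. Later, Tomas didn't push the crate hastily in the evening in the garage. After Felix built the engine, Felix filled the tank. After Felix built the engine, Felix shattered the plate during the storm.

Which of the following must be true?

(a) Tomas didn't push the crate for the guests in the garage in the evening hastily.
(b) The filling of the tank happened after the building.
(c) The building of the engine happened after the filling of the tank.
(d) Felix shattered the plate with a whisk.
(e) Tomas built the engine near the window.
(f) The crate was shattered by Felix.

(a), (b)

(a) Entailed — under negation, adding a further restriction is entailed: if no such pushing event occurred, none occurred for the guests either.
(b) Entailed — the narrative places the building before the filling.
(c) Not entailed — the narrative places the building before the filling, not after.
(d) Not entailed — 'with a whisk' adds information not in the original event.
(e) Not entailed — the passage has Felix building the engine, not Tomas.
(f) Not entailed — Felix shattered the plate, not the crate; the crate belongs to the pushing event.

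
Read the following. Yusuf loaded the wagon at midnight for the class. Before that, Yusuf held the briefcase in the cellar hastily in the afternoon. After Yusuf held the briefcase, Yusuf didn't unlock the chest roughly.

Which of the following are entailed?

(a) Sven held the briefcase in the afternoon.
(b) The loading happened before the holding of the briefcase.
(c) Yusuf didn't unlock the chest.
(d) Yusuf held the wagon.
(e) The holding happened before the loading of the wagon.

(a) Not entailed — the passage has Yusuf holding the briefcase, not Sven.
(b) Not entailed — the narrative places the holding before the loading, not after.
(c) Not entailed — dropping 'roughly' under negation is not valid — the original leaves open that Yusuf unlocked the chest some other way.
(d) Not entailed — Yusuf held the briefcase, not the wagon; the wagon belongs to the loading event.
(e) Entailed — the narrative places the holding before the loading.

(e)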